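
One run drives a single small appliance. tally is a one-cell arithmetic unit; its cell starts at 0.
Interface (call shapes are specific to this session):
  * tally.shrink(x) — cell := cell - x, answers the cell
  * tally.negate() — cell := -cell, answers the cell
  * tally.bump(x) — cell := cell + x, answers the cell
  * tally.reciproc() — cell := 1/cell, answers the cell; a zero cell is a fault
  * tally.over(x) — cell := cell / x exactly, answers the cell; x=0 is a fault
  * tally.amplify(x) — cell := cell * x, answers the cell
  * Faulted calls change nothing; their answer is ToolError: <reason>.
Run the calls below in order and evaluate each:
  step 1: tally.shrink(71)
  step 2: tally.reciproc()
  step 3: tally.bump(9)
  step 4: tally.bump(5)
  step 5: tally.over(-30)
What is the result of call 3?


Answer: 638/71

Derivation:
I run shrink with 71, → -71.
Calling reciproc(), and see -1/71.
I try bump with 9, and see 638/71.
I run bump with 5, — result: 993/71.
I call over with -30, yielding -331/710.


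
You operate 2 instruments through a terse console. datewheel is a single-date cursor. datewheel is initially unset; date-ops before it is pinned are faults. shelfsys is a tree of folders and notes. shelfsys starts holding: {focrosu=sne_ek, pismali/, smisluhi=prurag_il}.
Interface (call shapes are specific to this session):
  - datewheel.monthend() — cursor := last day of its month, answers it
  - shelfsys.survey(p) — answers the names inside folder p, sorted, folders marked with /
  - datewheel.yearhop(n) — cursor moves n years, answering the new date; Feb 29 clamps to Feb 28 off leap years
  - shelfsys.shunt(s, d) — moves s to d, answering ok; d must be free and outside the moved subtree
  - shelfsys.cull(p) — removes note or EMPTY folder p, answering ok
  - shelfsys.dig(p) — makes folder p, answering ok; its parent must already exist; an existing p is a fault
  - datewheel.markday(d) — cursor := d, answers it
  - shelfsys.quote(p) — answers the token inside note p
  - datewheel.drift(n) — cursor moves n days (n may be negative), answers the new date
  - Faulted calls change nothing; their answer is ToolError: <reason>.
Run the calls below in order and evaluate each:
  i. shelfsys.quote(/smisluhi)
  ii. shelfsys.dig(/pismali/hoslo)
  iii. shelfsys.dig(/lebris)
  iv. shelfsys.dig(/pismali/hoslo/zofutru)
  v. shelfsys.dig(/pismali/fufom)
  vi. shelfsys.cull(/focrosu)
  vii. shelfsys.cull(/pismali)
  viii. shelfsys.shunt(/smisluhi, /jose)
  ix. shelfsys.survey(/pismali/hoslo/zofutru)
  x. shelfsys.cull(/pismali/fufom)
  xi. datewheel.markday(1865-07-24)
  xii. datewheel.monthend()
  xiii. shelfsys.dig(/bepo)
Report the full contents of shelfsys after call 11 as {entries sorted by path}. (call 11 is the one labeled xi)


I try quote using p=/smisluhi, and get prurag_il.
I run dig using p=/pismali/hoslo, and get ok.
I call dig using p=/lebris, which returns ok.
I invoke dig using p=/pismali/hoslo/zofutru, — result: ok.
Invoking dig using p=/pismali/fufom: ok.
I call cull using p=/focrosu, and get ok.
Next I call cull using p=/pismali, and observe ToolError: not empty.
Invoking shunt using s=/smisluhi, d=/jose, — result: ok.
I invoke survey using p=/pismali/hoslo/zofutru, which returns [].
I invoke cull using p=/pismali/fufom, which returns ok.
I run markday using d=1865-07-24, and observe 1865-07-24.
Then monthend(), — result: 1865-07-31.
Calling dig using p=/bepo, and get ok.

Answer: {jose=prurag_il, lebris/, pismali/, pismali/hoslo/, pismali/hoslo/zofutru/}


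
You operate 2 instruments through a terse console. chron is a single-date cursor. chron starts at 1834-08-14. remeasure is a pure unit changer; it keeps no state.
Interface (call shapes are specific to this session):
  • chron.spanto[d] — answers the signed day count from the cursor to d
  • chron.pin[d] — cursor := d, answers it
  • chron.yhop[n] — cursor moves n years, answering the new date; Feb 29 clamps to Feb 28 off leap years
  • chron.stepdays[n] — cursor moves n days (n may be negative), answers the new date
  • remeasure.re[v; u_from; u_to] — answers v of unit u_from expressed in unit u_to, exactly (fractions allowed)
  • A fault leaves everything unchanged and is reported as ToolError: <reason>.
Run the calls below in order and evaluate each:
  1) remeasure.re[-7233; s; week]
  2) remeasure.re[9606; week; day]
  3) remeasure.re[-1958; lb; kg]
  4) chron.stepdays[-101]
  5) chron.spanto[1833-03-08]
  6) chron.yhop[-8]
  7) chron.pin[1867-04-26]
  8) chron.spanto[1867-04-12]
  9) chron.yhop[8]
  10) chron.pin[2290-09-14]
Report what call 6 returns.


CALL remeasure.re[v='-7233'; u_from='s'; u_to='week']
RET  -2411/201600
CALL remeasure.re[v='9606'; u_from='week'; u_to='day']
RET  67242
CALL remeasure.re[v='-1958'; u_from='lb'; u_to='kg']
RET  -44406693023/50000000
CALL chron.stepdays[n='-101']
RET  1834-05-05
CALL chron.spanto[d='1833-03-08']
RET  -423
CALL chron.yhop[n='-8']
RET  1826-05-05
CALL chron.pin[d='1867-04-26']
RET  1867-04-26
CALL chron.spanto[d='1867-04-12']
RET  -14
CALL chron.yhop[n='8']
RET  1875-04-26
CALL chron.pin[d='2290-09-14']
RET  2290-09-14

Answer: 1826-05-05


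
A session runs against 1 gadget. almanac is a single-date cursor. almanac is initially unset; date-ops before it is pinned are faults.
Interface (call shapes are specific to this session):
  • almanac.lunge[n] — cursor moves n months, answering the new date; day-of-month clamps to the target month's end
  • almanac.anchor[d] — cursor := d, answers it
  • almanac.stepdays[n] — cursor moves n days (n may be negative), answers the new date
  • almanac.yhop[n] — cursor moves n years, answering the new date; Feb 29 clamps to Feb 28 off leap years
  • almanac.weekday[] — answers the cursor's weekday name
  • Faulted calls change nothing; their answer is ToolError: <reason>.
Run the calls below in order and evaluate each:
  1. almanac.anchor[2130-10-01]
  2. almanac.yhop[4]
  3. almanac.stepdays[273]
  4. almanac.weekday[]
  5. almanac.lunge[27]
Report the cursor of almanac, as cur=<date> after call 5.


! 1. almanac.anchor(d=2130-10-01) : 2130-10-01
! 2. almanac.yhop(n=4) : 2134-10-01
! 3. almanac.stepdays(n=273) : 2135-07-01
! 4. almanac.weekday() : Friday
! 5. almanac.lunge(n=27) : 2137-10-01

Answer: cur=2137-10-01


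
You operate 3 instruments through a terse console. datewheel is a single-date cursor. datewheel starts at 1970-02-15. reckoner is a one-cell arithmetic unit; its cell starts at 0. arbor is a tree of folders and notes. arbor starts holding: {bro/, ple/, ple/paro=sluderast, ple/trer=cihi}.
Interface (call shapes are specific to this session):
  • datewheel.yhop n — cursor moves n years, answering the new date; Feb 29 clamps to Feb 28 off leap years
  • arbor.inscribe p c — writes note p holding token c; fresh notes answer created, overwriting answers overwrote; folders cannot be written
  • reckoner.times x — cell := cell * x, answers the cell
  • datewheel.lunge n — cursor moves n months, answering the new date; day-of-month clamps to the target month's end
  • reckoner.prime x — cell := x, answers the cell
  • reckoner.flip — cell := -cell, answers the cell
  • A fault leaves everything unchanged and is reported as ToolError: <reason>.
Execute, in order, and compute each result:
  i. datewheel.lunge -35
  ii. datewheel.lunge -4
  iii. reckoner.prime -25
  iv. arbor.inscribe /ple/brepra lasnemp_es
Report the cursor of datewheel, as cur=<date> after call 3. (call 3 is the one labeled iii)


→ datewheel.lunge(-35)
← 1967-03-15
→ datewheel.lunge(-4)
← 1966-11-15
→ reckoner.prime(-25)
← -25
→ arbor.inscribe(/ple/brepra, lasnemp_es)
← created

Answer: cur=1966-11-15


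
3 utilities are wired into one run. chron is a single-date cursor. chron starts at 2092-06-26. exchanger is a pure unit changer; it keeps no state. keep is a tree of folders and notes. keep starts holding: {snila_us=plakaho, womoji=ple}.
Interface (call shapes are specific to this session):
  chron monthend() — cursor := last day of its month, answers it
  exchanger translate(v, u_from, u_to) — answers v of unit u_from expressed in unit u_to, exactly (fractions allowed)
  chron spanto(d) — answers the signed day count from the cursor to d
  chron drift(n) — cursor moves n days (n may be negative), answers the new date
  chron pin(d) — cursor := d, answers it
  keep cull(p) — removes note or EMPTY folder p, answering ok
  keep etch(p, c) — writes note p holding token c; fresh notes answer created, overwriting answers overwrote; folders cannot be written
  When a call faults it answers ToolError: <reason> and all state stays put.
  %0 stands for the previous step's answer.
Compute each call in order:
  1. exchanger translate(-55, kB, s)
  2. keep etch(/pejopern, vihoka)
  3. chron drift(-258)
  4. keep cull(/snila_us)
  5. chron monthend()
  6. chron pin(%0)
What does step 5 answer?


Act: exchanger translate[v→-55; u_from→kB; u_to→s]
Obs: ToolError: incompatible units
Act: keep etch[p→/pejopern; c→vihoka]
Obs: created
Act: chron drift[n→-258]
Obs: 2091-10-12
Act: keep cull[p→/snila_us]
Obs: ok
Act: chron monthend[]
Obs: 2091-10-31
Act: chron pin[d→%0]
Obs: 2091-10-31

Answer: 2091-10-31


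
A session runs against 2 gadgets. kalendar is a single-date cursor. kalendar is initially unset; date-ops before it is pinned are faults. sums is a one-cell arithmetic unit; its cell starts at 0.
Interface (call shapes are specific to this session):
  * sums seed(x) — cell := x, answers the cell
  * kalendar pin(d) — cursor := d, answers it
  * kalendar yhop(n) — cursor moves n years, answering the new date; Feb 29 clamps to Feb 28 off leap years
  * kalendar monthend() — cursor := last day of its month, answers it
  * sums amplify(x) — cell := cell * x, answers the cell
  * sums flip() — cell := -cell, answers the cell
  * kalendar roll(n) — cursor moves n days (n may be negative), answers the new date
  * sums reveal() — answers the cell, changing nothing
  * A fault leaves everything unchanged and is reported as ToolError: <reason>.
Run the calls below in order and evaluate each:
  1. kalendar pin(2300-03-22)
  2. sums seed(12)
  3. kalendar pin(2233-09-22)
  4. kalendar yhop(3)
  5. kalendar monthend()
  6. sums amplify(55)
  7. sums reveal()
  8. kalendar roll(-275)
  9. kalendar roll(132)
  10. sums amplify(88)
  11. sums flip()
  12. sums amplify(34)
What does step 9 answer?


Answer: 2236-05-10

Derivation:
Do: kalendar pin[d→2300-03-22]
See: 2300-03-22
Do: sums seed[x→12]
See: 12
Do: kalendar pin[d→2233-09-22]
See: 2233-09-22
Do: kalendar yhop[n→3]
See: 2236-09-22
Do: kalendar monthend[]
See: 2236-09-30
Do: sums amplify[x→55]
See: 660
Do: sums reveal[]
See: 660
Do: kalendar roll[n→-275]
See: 2235-12-30
Do: kalendar roll[n→132]
See: 2236-05-10
Do: sums amplify[x→88]
See: 58080
Do: sums flip[]
See: -58080
Do: sums amplify[x→34]
See: -1974720


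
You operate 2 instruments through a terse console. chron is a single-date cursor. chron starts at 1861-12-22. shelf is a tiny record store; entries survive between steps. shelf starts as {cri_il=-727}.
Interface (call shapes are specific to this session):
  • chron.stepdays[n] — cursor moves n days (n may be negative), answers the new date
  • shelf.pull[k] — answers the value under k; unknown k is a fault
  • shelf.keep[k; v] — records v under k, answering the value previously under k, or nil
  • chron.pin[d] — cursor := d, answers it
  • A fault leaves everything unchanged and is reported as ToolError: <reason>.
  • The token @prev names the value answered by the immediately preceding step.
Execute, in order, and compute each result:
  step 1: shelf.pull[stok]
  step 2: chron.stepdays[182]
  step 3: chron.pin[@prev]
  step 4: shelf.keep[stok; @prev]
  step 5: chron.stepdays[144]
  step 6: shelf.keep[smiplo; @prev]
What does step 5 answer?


Answer: 1862-11-13

Derivation:
Act: pull[k→stok]
Obs: ToolError: no such key stok
Act: stepdays[n→182]
Obs: 1862-06-22
Act: pin[d→@prev]
Obs: 1862-06-22
Act: keep[k→stok; v→@prev]
Obs: nil
Act: stepdays[n→144]
Obs: 1862-11-13
Act: keep[k→smiplo; v→@prev]
Obs: nil


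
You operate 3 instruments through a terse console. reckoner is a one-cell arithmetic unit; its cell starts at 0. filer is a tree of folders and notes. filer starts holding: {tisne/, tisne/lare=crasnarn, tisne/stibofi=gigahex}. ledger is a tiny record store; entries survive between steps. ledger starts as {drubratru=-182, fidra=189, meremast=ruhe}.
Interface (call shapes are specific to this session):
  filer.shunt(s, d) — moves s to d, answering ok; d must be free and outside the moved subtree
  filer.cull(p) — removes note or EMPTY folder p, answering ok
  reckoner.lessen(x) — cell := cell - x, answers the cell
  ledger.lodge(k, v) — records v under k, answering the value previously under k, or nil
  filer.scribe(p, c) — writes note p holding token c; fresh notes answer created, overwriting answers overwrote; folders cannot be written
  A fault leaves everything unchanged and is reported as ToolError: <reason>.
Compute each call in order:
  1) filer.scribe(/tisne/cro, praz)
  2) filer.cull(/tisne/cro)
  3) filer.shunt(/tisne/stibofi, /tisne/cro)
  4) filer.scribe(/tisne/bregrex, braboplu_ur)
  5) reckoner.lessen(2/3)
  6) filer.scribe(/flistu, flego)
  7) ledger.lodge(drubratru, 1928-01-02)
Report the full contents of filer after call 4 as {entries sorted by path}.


Answer: {tisne/, tisne/bregrex=braboplu_ur, tisne/cro=gigahex, tisne/lare=crasnarn}

Derivation:
→ filer.scribe(/tisne/cro, praz)
← created
→ filer.cull(/tisne/cro)
← ok
→ filer.shunt(/tisne/stibofi, /tisne/cro)
← ok
→ filer.scribe(/tisne/bregrex, braboplu_ur)
← created
→ reckoner.lessen(2/3)
← -2/3
→ filer.scribe(/flistu, flego)
← created
→ ledger.lodge(drubratru, 1928-01-02)
← -182


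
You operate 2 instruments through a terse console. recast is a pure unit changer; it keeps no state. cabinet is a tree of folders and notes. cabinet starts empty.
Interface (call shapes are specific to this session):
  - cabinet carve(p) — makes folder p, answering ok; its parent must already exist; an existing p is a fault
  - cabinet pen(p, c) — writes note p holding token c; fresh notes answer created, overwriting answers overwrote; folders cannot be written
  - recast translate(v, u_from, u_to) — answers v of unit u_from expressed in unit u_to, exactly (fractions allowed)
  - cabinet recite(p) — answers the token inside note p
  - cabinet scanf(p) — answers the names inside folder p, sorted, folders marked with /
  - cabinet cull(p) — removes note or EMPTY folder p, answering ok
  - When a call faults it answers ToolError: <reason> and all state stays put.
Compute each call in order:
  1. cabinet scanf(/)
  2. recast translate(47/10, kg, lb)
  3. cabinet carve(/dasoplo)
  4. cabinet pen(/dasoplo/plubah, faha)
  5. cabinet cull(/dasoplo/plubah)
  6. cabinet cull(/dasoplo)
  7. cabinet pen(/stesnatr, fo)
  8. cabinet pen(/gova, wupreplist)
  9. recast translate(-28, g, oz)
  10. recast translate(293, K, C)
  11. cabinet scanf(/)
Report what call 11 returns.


# 1. cabinet scanf(p='/') -> []
# 2. recast translate(v='47/10', u_from='kg', u_to='lb') -> 470000000/45359237
# 3. cabinet carve(p='/dasoplo') -> ok
# 4. cabinet pen(p='/dasoplo/plubah', c='faha') -> created
# 5. cabinet cull(p='/dasoplo/plubah') -> ok
# 6. cabinet cull(p='/dasoplo') -> ok
# 7. cabinet pen(p='/stesnatr', c='fo') -> created
# 8. cabinet pen(p='/gova', c='wupreplist') -> created
# 9. recast translate(v='-28', u_from='g', u_to='oz') -> -6400000/6479891
# 10. recast translate(v='293', u_from='K', u_to='C') -> 397/20
# 11. cabinet scanf(p='/') -> [gova, stesnatr]

Answer: [gova, stesnatr]


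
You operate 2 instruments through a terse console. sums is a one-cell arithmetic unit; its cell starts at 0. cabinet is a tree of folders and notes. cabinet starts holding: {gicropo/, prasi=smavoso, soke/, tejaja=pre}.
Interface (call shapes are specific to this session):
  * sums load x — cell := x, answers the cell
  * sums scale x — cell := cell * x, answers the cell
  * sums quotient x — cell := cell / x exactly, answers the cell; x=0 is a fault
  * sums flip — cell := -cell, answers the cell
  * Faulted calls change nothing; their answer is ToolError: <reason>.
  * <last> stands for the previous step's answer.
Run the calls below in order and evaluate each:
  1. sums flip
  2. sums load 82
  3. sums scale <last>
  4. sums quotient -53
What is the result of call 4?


Answer: -6724/53

Derivation:
-> sums flip()
<- 0
-> sums load(x: 82)
<- 82
-> sums scale(x: <last>)
<- 6724
-> sums quotient(x: -53)
<- -6724/53


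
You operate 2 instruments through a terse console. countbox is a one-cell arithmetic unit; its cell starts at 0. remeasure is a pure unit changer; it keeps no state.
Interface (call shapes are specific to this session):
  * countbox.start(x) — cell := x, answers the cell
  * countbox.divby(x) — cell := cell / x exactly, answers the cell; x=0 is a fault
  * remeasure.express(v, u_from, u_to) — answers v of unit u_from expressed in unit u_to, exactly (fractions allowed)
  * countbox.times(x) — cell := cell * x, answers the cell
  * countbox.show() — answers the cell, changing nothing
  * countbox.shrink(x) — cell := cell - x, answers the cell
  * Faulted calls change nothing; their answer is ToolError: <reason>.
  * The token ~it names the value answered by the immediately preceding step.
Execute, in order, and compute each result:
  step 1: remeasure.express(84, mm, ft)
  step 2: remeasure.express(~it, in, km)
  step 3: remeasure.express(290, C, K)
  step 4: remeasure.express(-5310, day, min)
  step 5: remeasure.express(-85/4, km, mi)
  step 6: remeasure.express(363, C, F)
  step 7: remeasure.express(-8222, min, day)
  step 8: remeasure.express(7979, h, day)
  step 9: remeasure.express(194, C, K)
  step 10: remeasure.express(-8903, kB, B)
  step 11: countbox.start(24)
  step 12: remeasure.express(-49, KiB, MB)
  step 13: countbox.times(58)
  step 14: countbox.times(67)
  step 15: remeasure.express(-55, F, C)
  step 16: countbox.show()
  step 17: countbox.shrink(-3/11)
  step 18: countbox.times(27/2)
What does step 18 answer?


Answer: 27699489/22

Derivation:
>> remeasure.express(84, mm, ft)
<< 35/127
>> remeasure.express(~it, in, km)
<< 7/1000000
>> remeasure.express(290, C, K)
<< 11263/20
>> remeasure.express(-5310, day, min)
<< -7646400
>> remeasure.express(-85/4, km, mi)
<< -1328125/100584
>> remeasure.express(363, C, F)
<< 3427/5
>> remeasure.express(-8222, min, day)
<< -4111/720
>> remeasure.express(7979, h, day)
<< 7979/24
>> remeasure.express(194, C, K)
<< 9343/20
>> remeasure.express(-8903, kB, B)
<< -8903000
>> countbox.start(24)
<< 24
>> remeasure.express(-49, KiB, MB)
<< -784/15625
>> countbox.times(58)
<< 1392
>> countbox.times(67)
<< 93264
>> remeasure.express(-55, F, C)
<< -145/3
>> countbox.show()
<< 93264
>> countbox.shrink(-3/11)
<< 1025907/11
>> countbox.times(27/2)
<< 27699489/22


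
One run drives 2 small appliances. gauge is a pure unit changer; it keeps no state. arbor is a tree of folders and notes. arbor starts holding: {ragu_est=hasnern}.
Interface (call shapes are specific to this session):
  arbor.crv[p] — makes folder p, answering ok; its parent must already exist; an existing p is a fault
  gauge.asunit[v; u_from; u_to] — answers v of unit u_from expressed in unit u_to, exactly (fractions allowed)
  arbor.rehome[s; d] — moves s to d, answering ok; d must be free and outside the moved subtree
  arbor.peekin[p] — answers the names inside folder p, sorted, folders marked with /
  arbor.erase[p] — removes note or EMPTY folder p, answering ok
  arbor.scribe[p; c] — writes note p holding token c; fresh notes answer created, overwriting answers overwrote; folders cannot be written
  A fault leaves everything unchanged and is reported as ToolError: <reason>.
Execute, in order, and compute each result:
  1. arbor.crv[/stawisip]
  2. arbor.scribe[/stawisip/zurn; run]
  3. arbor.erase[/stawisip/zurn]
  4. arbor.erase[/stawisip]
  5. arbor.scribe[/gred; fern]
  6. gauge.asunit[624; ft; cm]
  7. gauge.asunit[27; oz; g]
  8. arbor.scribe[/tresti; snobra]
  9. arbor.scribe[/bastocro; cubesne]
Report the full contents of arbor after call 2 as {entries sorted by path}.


Answer: {ragu_est=hasnern, stawisip/, stawisip/zurn=run}

Derivation:
>> arbor.crv(/stawisip)
<< ok
>> arbor.scribe(/stawisip/zurn, run)
<< created
>> arbor.erase(/stawisip/zurn)
<< ok
>> arbor.erase(/stawisip)
<< ok
>> arbor.scribe(/gred, fern)
<< created
>> gauge.asunit(624, ft, cm)
<< 475488/25
>> gauge.asunit(27, oz, g)
<< 1224699399/1600000
>> arbor.scribe(/tresti, snobra)
<< created
>> arbor.scribe(/bastocro, cubesne)
<< created


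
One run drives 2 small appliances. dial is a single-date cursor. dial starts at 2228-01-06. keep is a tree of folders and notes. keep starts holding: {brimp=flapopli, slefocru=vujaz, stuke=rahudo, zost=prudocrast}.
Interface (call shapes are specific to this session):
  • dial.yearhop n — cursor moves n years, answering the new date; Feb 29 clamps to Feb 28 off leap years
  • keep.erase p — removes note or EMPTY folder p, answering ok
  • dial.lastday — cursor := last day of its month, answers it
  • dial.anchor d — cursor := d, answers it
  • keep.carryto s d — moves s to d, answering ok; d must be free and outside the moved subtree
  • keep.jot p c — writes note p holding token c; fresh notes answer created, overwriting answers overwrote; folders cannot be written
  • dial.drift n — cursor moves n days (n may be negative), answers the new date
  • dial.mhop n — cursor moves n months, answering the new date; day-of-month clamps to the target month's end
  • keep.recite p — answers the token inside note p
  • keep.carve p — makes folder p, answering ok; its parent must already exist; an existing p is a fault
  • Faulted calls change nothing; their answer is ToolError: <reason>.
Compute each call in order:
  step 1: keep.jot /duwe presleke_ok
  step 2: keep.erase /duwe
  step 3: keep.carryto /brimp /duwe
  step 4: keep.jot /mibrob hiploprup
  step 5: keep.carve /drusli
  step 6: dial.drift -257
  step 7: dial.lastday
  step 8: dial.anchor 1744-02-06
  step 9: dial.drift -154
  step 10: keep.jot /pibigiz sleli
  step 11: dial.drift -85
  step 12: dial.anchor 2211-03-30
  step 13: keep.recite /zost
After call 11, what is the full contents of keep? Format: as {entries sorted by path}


# 1. keep.jot(p=/duwe, c=presleke_ok) == created
# 2. keep.erase(p=/duwe) == ok
# 3. keep.carryto(s=/brimp, d=/duwe) == ok
# 4. keep.jot(p=/mibrob, c=hiploprup) == created
# 5. keep.carve(p=/drusli) == ok
# 6. dial.drift(n=-257) == 2227-04-24
# 7. dial.lastday() == 2227-04-30
# 8. dial.anchor(d=1744-02-06) == 1744-02-06
# 9. dial.drift(n=-154) == 1743-09-05
# 10. keep.jot(p=/pibigiz, c=sleli) == created
# 11. dial.drift(n=-85) == 1743-06-12
# 12. dial.anchor(d=2211-03-30) == 2211-03-30
# 13. keep.recite(p=/zost) == prudocrast

Answer: {drusli/, duwe=flapopli, mibrob=hiploprup, pibigiz=sleli, slefocru=vujaz, stuke=rahudo, zost=prudocrast}


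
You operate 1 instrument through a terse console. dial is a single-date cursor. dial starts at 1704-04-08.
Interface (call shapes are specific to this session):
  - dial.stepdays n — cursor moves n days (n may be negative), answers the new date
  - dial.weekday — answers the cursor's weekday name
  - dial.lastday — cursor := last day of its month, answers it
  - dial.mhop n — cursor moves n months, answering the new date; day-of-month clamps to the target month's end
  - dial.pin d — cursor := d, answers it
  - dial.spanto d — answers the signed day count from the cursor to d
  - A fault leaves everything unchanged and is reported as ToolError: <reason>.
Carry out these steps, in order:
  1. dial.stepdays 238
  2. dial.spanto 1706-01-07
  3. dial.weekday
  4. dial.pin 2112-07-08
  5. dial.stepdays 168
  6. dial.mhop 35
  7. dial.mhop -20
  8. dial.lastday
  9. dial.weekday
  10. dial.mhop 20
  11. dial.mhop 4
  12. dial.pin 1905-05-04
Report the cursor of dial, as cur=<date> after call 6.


! 1. stepdays(238) -> 1704-12-02
! 2. spanto(1706-01-07) -> 401
! 3. weekday() -> Tuesday
! 4. pin(2112-07-08) -> 2112-07-08
! 5. stepdays(168) -> 2112-12-23
! 6. mhop(35) -> 2115-11-23
! 7. mhop(-20) -> 2114-03-23
! 8. lastday() -> 2114-03-31
! 9. weekday() -> Saturday
! 10. mhop(20) -> 2115-11-30
! 11. mhop(4) -> 2116-03-30
! 12. pin(1905-05-04) -> 1905-05-04

Answer: cur=2115-11-23


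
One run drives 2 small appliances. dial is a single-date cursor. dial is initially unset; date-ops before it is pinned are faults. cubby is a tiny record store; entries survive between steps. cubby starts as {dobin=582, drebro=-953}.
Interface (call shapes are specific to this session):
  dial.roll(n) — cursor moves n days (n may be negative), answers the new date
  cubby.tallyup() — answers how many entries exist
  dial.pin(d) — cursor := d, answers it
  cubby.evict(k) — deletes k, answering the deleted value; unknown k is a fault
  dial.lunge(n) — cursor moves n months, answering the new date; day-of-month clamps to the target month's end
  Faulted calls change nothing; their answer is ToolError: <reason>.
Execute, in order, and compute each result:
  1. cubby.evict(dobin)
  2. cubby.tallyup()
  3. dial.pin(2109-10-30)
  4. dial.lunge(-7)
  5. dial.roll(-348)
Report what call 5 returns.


Answer: 2108-04-16

Derivation:
Do: evict[k: dobin]
See: 582
Do: tallyup[]
See: 1
Do: pin[d: 2109-10-30]
See: 2109-10-30
Do: lunge[n: -7]
See: 2109-03-30
Do: roll[n: -348]
See: 2108-04-16


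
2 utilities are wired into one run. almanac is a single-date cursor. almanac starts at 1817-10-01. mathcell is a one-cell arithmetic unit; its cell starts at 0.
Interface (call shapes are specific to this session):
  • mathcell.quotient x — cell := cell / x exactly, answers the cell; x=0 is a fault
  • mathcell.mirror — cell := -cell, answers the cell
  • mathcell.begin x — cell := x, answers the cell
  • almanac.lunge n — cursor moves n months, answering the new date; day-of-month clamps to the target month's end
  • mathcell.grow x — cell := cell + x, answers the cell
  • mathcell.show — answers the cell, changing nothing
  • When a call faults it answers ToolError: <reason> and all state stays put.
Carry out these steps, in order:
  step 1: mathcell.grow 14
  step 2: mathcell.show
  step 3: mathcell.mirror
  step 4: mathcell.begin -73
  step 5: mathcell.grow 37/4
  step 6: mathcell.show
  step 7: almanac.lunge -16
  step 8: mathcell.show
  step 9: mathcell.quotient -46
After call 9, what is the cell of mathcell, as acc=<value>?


-- 1. mathcell.grow(x: 14) -> 14
-- 2. mathcell.show() -> 14
-- 3. mathcell.mirror() -> -14
-- 4. mathcell.begin(x: -73) -> -73
-- 5. mathcell.grow(x: 37/4) -> -255/4
-- 6. mathcell.show() -> -255/4
-- 7. almanac.lunge(n: -16) -> 1816-06-01
-- 8. mathcell.show() -> -255/4
-- 9. mathcell.quotient(x: -46) -> 255/184

Answer: acc=255/184


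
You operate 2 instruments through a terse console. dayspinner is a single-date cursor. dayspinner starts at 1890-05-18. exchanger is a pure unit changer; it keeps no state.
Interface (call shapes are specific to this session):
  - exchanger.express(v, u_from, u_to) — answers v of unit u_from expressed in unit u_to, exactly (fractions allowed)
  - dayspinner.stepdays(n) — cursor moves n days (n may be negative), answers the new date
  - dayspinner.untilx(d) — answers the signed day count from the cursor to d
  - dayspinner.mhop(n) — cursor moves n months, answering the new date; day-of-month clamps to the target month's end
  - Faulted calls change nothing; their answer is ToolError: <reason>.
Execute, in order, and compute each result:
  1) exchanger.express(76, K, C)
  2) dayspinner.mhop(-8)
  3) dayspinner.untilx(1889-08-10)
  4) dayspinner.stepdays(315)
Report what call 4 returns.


Answer: 1890-07-30

Derivation:
·→ exchanger.express(76, K, C)
·← -3943/20
·→ dayspinner.mhop(-8)
·← 1889-09-18
·→ dayspinner.untilx(1889-08-10)
·← -39
·→ dayspinner.stepdays(315)
·← 1890-07-30


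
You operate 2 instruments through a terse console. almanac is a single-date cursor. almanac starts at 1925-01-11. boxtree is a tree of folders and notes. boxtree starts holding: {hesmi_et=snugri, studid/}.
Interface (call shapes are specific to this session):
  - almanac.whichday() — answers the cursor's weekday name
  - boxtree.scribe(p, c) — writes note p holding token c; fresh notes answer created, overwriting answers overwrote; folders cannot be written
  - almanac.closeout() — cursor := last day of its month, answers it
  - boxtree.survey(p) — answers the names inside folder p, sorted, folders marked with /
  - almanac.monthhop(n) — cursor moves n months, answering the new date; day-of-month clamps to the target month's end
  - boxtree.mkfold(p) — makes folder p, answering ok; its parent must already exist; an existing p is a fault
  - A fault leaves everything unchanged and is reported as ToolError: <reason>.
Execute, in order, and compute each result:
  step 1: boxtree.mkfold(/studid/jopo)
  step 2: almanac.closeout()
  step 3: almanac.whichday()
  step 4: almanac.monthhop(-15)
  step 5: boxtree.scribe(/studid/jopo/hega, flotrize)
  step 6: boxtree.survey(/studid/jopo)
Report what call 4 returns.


Answer: 1923-10-31

Derivation:
-> boxtree.mkfold(/studid/jopo)
<- ok
-> almanac.closeout()
<- 1925-01-31
-> almanac.whichday()
<- Saturday
-> almanac.monthhop(-15)
<- 1923-10-31
-> boxtree.scribe(/studid/jopo/hega, flotrize)
<- created
-> boxtree.survey(/studid/jopo)
<- [hega]


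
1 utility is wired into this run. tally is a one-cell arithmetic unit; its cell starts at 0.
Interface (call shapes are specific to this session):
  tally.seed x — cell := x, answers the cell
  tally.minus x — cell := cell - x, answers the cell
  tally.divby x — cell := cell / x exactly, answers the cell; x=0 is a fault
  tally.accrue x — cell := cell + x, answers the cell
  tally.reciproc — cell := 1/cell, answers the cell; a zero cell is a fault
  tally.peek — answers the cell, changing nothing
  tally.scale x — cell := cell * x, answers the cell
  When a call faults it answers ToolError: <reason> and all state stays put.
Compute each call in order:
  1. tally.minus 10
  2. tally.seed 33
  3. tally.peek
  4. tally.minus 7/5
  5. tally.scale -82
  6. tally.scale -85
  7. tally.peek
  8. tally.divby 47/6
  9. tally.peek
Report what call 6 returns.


Step: tally.minus[10]
Result: -10
Step: tally.seed[33]
Result: 33
Step: tally.peek[]
Result: 33
Step: tally.minus[7/5]
Result: 158/5
Step: tally.scale[-82]
Result: -12956/5
Step: tally.scale[-85]
Result: 220252
Step: tally.peek[]
Result: 220252
Step: tally.divby[47/6]
Result: 1321512/47
Step: tally.peek[]
Result: 1321512/47

Answer: 220252


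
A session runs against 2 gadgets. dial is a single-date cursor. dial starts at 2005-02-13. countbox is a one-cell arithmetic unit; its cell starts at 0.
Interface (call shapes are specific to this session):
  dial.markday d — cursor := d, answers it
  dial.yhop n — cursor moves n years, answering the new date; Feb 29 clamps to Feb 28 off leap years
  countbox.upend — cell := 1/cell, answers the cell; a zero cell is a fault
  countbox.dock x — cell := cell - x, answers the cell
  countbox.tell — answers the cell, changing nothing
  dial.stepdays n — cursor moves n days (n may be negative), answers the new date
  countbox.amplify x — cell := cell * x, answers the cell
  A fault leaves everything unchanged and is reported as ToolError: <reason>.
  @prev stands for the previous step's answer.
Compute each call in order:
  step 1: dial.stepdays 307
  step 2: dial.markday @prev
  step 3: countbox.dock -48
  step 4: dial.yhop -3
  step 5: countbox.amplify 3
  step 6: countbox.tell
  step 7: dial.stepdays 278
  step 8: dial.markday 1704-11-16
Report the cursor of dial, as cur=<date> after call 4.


Answer: cur=2002-12-17

Derivation:
Calling stepdays with n: 307, which returns 2005-12-17.
I run markday with d: @prev, and observe 2005-12-17.
I call dock with x: -48: 48.
Calling yhop with n: -3, and see 2002-12-17.
I try amplify with x: 3, which returns 144.
Invoking tell, and get 144.
Next I call stepdays with n: 278, which returns 2003-09-21.
I run markday with d: 1704-11-16, → 1704-11-16.


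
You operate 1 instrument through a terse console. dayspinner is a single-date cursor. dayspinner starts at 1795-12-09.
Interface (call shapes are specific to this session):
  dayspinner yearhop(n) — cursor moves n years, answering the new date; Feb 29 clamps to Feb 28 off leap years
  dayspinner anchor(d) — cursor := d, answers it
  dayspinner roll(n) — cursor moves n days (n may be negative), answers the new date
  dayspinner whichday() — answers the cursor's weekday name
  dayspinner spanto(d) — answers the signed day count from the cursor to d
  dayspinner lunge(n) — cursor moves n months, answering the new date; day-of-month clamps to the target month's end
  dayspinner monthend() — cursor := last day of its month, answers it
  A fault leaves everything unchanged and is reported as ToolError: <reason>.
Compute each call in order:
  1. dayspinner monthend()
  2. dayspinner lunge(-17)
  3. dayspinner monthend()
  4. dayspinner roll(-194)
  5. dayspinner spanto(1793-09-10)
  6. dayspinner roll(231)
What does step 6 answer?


Answer: 1794-09-06

Derivation:
[in] dayspinner monthend
:: 1795-12-31
[in] dayspinner lunge -17
:: 1794-07-31
[in] dayspinner monthend
:: 1794-07-31
[in] dayspinner roll -194
:: 1794-01-18
[in] dayspinner spanto 1793-09-10
:: -130
[in] dayspinner roll 231
:: 1794-09-06


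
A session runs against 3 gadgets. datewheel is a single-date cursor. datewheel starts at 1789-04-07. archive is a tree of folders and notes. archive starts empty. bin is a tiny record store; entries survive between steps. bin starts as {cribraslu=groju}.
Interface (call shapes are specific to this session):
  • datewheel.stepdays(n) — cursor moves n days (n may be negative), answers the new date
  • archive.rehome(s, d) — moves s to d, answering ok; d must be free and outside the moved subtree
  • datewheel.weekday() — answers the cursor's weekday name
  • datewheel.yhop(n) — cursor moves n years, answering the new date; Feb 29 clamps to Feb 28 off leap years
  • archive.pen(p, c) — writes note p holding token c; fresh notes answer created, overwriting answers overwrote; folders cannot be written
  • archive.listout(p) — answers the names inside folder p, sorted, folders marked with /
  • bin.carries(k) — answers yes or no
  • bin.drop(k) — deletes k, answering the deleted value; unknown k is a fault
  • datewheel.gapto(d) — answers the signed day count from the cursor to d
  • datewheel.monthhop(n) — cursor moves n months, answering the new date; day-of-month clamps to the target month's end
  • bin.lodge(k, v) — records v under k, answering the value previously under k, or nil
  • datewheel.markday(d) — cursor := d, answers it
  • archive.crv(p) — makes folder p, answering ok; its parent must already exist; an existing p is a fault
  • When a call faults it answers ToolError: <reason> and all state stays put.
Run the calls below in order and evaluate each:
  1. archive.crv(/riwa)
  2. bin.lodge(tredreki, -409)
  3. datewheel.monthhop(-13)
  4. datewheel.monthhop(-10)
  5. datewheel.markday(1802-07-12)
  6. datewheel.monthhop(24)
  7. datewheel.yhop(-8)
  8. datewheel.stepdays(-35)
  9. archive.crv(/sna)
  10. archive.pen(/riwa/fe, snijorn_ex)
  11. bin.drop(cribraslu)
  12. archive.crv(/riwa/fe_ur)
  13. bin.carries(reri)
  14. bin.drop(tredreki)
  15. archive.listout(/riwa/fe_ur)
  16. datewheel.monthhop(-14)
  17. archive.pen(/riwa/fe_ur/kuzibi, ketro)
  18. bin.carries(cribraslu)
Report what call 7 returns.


[in] archive.crv /riwa
= ok
[in] bin.lodge tredreki -409
= nil
[in] datewheel.monthhop -13
= 1788-03-07
[in] datewheel.monthhop -10
= 1787-05-07
[in] datewheel.markday 1802-07-12
= 1802-07-12
[in] datewheel.monthhop 24
= 1804-07-12
[in] datewheel.yhop -8
= 1796-07-12
[in] datewheel.stepdays -35
= 1796-06-07
[in] archive.crv /sna
= ok
[in] archive.pen /riwa/fe snijorn_ex
= created
[in] bin.drop cribraslu
= groju
[in] archive.crv /riwa/fe_ur
= ok
[in] bin.carries reri
= no
[in] bin.drop tredreki
= -409
[in] archive.listout /riwa/fe_ur
= []
[in] datewheel.monthhop -14
= 1795-04-07
[in] archive.pen /riwa/fe_ur/kuzibi ketro
= created
[in] bin.carries cribraslu
= no

Answer: 1796-07-12


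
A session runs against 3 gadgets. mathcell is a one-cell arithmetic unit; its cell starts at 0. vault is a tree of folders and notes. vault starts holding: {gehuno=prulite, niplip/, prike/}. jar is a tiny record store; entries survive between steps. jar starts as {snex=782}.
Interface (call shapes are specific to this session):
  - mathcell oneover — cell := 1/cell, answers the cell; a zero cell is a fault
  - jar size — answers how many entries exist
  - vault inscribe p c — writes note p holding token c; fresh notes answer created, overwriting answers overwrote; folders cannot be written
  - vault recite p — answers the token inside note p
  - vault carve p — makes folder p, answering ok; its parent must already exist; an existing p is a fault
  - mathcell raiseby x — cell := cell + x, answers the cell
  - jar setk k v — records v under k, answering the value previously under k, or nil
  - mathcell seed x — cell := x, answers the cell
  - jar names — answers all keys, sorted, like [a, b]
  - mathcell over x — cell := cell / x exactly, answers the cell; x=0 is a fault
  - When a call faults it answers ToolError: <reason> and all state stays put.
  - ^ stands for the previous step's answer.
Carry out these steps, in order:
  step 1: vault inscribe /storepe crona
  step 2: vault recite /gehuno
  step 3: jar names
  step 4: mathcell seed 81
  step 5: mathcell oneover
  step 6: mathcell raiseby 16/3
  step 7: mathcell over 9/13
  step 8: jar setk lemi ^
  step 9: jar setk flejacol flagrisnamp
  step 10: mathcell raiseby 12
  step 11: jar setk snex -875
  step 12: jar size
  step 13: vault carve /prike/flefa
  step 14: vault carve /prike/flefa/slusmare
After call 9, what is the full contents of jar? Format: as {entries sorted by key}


Answer: {flejacol=flagrisnamp, lemi=5629/729, snex=782}

Derivation:
% vault inscribe(p→/storepe, c→crona) == created
% vault recite(p→/gehuno) == prulite
% jar names() == [snex]
% mathcell seed(x→81) == 81
% mathcell oneover() == 1/81
% mathcell raiseby(x→16/3) == 433/81
% mathcell over(x→9/13) == 5629/729
% jar setk(k→lemi, v→^) == nil
% jar setk(k→flejacol, v→flagrisnamp) == nil
% mathcell raiseby(x→12) == 14377/729
% jar setk(k→snex, v→-875) == 782
% jar size() == 3
% vault carve(p→/prike/flefa) == ok
% vault carve(p→/prike/flefa/slusmare) == ok


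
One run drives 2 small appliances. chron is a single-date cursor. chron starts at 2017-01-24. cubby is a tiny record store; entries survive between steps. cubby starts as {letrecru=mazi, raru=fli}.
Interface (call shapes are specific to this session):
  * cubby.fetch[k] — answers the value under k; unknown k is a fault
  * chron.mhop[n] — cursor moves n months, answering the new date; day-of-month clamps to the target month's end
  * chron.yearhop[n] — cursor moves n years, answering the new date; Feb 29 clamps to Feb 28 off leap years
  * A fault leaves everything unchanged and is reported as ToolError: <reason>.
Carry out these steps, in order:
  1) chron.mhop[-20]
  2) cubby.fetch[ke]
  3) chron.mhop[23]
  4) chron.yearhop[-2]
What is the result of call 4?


Step: chron.mhop[-20]
Result: 2015-05-24
Step: cubby.fetch[ke]
Result: ToolError: no such key ke
Step: chron.mhop[23]
Result: 2017-04-24
Step: chron.yearhop[-2]
Result: 2015-04-24

Answer: 2015-04-24


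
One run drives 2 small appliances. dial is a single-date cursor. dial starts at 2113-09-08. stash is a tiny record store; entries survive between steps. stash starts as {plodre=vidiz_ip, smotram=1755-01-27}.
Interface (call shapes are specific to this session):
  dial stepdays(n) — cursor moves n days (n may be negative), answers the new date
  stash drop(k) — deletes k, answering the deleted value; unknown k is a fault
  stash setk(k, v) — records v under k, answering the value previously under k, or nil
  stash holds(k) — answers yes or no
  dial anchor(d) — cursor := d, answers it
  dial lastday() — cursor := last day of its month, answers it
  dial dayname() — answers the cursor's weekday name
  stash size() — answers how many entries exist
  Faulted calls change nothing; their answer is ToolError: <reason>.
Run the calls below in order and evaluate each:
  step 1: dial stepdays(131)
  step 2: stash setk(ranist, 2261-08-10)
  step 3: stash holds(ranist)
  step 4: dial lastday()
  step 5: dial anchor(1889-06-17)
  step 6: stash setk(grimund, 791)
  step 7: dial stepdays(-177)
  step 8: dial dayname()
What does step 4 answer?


% dial stepdays(n=131) => 2114-01-17
% stash setk(k=ranist, v=2261-08-10) => nil
% stash holds(k=ranist) => yes
% dial lastday() => 2114-01-31
% dial anchor(d=1889-06-17) => 1889-06-17
% stash setk(k=grimund, v=791) => nil
% dial stepdays(n=-177) => 1888-12-22
% dial dayname() => Saturday

Answer: 2114-01-31
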